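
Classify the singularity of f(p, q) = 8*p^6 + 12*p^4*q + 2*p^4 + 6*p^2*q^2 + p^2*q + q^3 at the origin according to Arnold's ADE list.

The Hessian of f at 0 is [[0, 0], [0, 0]] with rank 0, so corank 2. A Groebner basis of the Jacobian ideal J(f) in C{p,q} is {q^3, p^2 + 3*q^2, p*q}; counting standard monomials gives mu = 4. Corank 2; j^3 = q*(p^2 + q^2) splits into three distinct lines over C (the quadratic factor has nonzero discriminant), so D_4.

D4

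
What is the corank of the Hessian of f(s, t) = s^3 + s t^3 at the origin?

2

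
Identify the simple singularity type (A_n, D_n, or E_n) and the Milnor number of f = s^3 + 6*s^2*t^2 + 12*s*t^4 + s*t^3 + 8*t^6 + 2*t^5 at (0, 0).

Type E7, Milnor number mu = 7.

The Hessian of f at 0 is [[0, 0], [0, 0]] with rank 0, so corank 2. A Groebner basis of the Jacobian ideal J(f) in C{s,t} is {-s^2/4 + t^4 - t^3/12, s^3, s^2*t + s^2/12 + t^3/36, s^2/2 + s*t^2 + t^3/6}; counting standard monomials gives mu = 7. Corank 2; j^3 = s^3 is a perfect cube, so E-series; the 4-jet and mu = 7 give E_7.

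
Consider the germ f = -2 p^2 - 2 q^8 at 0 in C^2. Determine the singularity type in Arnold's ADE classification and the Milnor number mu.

Type A_7, Milnor number mu = 7.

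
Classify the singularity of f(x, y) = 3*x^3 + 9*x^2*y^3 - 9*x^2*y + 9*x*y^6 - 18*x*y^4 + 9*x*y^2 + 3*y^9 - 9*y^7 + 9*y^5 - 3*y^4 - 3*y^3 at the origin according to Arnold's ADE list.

The Hessian of f at 0 is [[0, 0], [0, 0]] with rank 0, so corank 2. A Groebner basis of the Jacobian ideal J(f) in C{x,y} is {y^3, x^2 - 2*x*y + y^2}; counting standard monomials gives mu = 6. Corank 2; j^3 = 3*(x - y)^3 is a perfect cube, so E-series; the 4-jet and mu = 6 give E_6.

E6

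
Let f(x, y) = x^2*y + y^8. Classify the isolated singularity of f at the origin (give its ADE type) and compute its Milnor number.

The Hessian of f at 0 is [[0, 0], [0, 0]] with rank 0, so corank 2. A Groebner basis of the Jacobian ideal J(f) in C{x,y} is {x^2/8 + y^7, x^3, x*y}; counting standard monomials gives mu = 9. Corank 2; j^3 = x^2*y has shape L^2 M (L != M), so D-series; mu = 9 gives D_9.

Type D_{9}, Milnor number mu = 9.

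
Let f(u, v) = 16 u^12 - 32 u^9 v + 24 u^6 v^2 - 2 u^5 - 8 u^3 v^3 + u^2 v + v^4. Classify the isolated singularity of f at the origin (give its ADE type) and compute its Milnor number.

Type D_{5}, Milnor number mu = 5.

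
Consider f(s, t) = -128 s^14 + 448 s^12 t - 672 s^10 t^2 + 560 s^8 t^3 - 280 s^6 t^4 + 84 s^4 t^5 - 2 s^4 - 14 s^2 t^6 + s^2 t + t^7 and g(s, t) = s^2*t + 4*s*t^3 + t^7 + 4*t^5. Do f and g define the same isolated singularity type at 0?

Yes.

The Hessian of f at 0 has rank 0. Corank 2; j^3 = s^2*t has shape L^2 M (L != M), so D-series; mu = 8 gives D_8. The Hessian of g at 0 has rank 0. Corank 2; j^3 = s^2*t has shape L^2 M (L != M), so D-series; mu = 8 gives D_8. Both have type D_8, hence right-equivalent.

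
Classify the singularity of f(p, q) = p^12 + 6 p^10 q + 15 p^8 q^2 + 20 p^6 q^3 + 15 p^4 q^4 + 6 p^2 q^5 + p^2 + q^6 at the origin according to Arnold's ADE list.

The Hessian of f at 0 is [[2, 0], [0, 0]] with rank 1, so corank 1. A Groebner basis of the Jacobian ideal J(f) in C{p,q} is {q^5, p}; counting standard monomials gives mu = 5. Corank 1: A-series; mu = 5 gives A_5.

A_5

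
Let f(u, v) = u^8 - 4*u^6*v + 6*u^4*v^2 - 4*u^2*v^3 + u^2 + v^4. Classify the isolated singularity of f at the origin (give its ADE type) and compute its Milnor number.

Type A_3, Milnor number mu = 3.

The Hessian of f at 0 has rank 1. Corank 1: A-series; mu = 3 gives A_3.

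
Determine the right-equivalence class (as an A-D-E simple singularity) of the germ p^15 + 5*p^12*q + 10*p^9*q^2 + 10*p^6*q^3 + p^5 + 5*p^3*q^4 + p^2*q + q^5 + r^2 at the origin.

D_6

The Hessian of f at 0 has rank 1. Corank 2; j^3 = p^2*q has shape L^2 M (L != M), so D-series; mu = 6 gives D_6.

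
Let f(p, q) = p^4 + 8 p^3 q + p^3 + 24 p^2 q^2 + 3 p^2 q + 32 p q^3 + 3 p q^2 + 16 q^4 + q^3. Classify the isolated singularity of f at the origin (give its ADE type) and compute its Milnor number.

Type E_6, Milnor number mu = 6.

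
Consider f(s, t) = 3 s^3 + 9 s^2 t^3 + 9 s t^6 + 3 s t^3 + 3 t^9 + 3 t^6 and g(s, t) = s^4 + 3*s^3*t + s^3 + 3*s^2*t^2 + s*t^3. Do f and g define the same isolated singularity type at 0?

Yes.

The Hessian of f at 0 has rank 0. Corank 2; j^3 = 3*s^3 is a perfect cube, so E-series; the 4-jet and mu = 7 give E_7. The Hessian of g at 0 has rank 0. Corank 2; j^3 = s^3 is a perfect cube, so E-series; the 4-jet and mu = 7 give E_7. Both have type E_7, hence right-equivalent.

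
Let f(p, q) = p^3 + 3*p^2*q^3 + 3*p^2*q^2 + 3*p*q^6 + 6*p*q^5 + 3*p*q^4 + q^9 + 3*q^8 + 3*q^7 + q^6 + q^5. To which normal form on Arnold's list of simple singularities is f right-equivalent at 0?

E_{8}

The Hessian of f at 0 has rank 0. Corank 2; j^3 = p^3 is a perfect cube, so E-series; the 5-jet and mu = 8 give E_8.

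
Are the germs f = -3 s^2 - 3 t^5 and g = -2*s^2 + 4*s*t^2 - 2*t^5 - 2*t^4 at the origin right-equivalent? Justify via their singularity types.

Yes.

The Hessian of f at 0 has rank 1. Corank 1: A-series; mu = 4 gives A_4. The Hessian of g at 0 has rank 1. Corank 1: A-series; mu = 4 gives A_4. Both have type A_4, hence right-equivalent.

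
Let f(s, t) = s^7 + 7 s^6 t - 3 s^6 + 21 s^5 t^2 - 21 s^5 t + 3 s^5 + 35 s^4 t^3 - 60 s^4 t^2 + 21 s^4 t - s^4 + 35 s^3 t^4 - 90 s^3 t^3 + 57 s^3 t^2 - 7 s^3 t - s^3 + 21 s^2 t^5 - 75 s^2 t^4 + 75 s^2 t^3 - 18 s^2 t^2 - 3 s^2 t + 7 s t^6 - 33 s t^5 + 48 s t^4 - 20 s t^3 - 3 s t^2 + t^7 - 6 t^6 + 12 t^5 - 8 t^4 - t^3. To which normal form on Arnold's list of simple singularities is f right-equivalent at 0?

E_{7}

The Hessian of f at 0 has rank 0. Corank 2; j^3 = -(s + t)^3 is a perfect cube, so E-series; the 4-jet and mu = 7 give E_7.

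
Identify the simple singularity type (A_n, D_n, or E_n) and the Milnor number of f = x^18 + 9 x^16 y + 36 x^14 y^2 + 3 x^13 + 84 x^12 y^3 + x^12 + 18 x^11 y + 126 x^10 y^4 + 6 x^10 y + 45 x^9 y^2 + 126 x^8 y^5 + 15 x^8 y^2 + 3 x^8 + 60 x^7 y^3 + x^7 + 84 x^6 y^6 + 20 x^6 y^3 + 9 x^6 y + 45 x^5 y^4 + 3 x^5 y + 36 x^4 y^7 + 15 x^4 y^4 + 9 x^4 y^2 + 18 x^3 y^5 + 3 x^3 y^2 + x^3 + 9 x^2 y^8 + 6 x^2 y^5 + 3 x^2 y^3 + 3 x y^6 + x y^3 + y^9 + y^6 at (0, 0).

The Hessian of f at 0 has rank 0. Corank 2; j^3 = x^3 is a perfect cube, so E-series; the 4-jet and mu = 7 give E_7.

Type E7, Milnor number mu = 7.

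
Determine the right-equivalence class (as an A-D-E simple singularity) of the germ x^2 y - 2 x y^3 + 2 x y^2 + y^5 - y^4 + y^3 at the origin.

D_{5}

The Hessian of f at 0 is [[0, 0], [0, 0]] with rank 0, so corank 2. A Groebner basis of the Jacobian ideal J(f) in C{x,y} is {x*y^2 + x*y + y^2, -x*y + y^3 - y^2, x^2 + 6*x*y + 5*y^2}; counting standard monomials gives mu = 5. Corank 2; j^3 = y*(x + y)^2 has shape L^2 M (L != M), so D-series; mu = 5 gives D_5.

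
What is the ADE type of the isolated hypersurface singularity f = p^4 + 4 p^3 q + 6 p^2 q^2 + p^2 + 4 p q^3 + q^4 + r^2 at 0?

The Hessian of f at 0 has rank 2. Corank 1: A-series; mu = 3 gives A_3.

A_3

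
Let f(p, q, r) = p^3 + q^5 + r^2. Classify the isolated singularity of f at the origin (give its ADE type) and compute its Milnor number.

The Hessian of f at 0 has rank 1. Corank 2; j^3 = p^3 is a perfect cube, so E-series; the 5-jet and mu = 8 give E_8.

Type E_{8}, Milnor number mu = 8.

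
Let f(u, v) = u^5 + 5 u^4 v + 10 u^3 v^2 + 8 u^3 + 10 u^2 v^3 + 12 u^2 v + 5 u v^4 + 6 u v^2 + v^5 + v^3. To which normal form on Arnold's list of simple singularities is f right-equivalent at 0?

E_{8}

The Hessian of f at 0 has rank 0. Corank 2; j^3 = (2*u + v)^3 is a perfect cube, so E-series; the 5-jet and mu = 8 give E_8.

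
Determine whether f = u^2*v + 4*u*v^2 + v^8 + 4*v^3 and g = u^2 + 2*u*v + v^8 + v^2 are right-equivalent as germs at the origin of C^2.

No.

The Hessian of f at 0 is [[0, 0], [0, 0]] with rank 0, so corank 2. A Groebner basis of the Jacobian ideal J(f) in C{u,v} is {u^2/8 + v^7 - v^2/2, u^3 + 8*v^3, u*v + 2*v^2}; counting standard monomials gives mu = 9. Corank 2; j^3 = v*(u + 2*v)^2 has shape L^2 M (L != M), so D-series; mu = 9 gives D_9. The Hessian of g at 0 is [[2, 2], [2, 2]] with rank 1, so corank 1. A Groebner basis of the Jacobian ideal J(g) in C{u,v} is {v^7, u + v}; counting standard monomials gives mu = 7. Corank 1: A-series; mu = 7 gives A_7. f is D_9 but g is A_7, hence not right-equivalent.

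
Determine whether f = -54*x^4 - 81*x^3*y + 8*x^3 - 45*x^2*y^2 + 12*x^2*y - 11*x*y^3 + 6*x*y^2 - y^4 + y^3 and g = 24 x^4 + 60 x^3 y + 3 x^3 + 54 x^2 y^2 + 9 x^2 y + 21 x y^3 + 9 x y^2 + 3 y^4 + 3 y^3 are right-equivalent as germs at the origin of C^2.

Yes.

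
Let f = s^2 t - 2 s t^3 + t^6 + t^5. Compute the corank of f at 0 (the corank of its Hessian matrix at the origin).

2

The Hessian at 0 is [[0, 0], [0, 0]] of rank 0; hence corank 2.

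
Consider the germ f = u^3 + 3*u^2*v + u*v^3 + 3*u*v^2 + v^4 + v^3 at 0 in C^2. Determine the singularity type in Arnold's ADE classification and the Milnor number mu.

Type E_7, Milnor number mu = 7.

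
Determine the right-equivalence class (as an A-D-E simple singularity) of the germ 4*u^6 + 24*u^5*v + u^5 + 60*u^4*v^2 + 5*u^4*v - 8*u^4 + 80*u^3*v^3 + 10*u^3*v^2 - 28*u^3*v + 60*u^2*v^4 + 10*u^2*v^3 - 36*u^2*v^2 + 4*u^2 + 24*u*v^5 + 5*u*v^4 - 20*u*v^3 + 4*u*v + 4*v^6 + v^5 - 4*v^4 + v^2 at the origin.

A4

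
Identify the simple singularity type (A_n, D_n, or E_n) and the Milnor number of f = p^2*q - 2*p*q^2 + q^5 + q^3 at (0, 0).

Type D_6, Milnor number mu = 6.

The Hessian of f at 0 has rank 0. Corank 2; j^3 = q*(p - q)^2 has shape L^2 M (L != M), so D-series; mu = 6 gives D_6.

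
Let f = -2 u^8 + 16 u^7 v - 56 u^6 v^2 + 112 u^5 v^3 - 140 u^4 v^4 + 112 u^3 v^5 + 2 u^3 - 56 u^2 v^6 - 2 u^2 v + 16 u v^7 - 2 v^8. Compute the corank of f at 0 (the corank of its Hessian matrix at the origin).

2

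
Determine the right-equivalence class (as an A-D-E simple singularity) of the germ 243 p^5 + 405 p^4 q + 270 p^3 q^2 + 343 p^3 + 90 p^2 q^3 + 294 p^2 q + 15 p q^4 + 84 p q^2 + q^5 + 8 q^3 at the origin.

E_8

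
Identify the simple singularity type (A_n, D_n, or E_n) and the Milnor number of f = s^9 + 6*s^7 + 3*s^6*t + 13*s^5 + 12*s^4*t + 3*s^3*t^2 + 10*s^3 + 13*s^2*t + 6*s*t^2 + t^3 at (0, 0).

Type D_4, Milnor number mu = 4.

The Hessian of f at 0 is [[0, 0], [0, 0]] with rank 0, so corank 2. A Groebner basis of the Jacobian ideal J(f) in C{s,t} is {t^3, s^2 - 3*t^2/11, s*t + 6*t^2/11}; counting standard monomials gives mu = 4. Corank 2; j^3 = (2*s + t)*(5*s^2 + 4*s*t + t^2) splits into three distinct lines over C (the quadratic factor has nonzero discriminant), so D_4.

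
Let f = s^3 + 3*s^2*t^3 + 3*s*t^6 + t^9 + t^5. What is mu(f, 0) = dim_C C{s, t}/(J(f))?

8

The Hessian of f at 0 is [[0, 0], [0, 0]] with rank 0, so corank 2. A Groebner basis of the Jacobian ideal J(f) in C{s,t} is {s^2/2 + s*t^3, t^4, s^3, s^2*t}; counting standard monomials gives mu = 8. Corank 2; j^3 = s^3 is a perfect cube, so E-series; the 5-jet and mu = 8 give E_8.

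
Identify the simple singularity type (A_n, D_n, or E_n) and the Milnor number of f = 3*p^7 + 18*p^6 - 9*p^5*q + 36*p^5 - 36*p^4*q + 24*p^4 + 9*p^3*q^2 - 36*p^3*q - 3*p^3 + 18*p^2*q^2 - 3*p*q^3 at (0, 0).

Type E7, Milnor number mu = 7.

The Hessian of f at 0 is [[0, 0], [0, 0]] with rank 0, so corank 2. A Groebner basis of the Jacobian ideal J(f) in C{p,q} is {3*p^2/4 + q^4 + q^3/4, p^3, p^2*q - p^2/4 - q^3/12, -p^2 + p*q^2 - q^3/3}; counting standard monomials gives mu = 7. Corank 2; j^3 = -3*p^3 is a perfect cube, so E-series; the 4-jet and mu = 7 give E_7.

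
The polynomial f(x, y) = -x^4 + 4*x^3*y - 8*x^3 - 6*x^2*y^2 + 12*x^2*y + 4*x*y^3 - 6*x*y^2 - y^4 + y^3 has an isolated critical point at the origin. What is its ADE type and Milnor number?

Type E6, Milnor number mu = 6.

The Hessian of f at 0 is [[0, 0], [0, 0]] with rank 0, so corank 2. A Groebner basis of the Jacobian ideal J(f) in C{x,y} is {y^4, x*y^2 - 2*y^3/3, x^2 - x*y + y^2/4}; counting standard monomials gives mu = 6. Corank 2; j^3 = -(2*x - y)^3 is a perfect cube, so E-series; the 4-jet and mu = 6 give E_6.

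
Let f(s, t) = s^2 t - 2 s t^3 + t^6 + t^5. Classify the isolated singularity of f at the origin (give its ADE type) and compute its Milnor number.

Type D_{7}, Milnor number mu = 7.

The Hessian of f at 0 is [[0, 0], [0, 0]] with rank 0, so corank 2. A Groebner basis of the Jacobian ideal J(f) in C{s,t} is {s^3, s^2*t + s^2/6 - s*t^2/6, -s*t + t^3}; counting standard monomials gives mu = 7. Corank 2; j^3 = s^2*t has shape L^2 M (L != M), so D-series; mu = 7 gives D_7.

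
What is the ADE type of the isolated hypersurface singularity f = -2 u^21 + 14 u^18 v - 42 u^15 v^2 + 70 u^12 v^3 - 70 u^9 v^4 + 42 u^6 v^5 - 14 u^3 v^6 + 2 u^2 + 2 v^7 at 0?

A6

The Hessian of f at 0 is [[4, 0], [0, 0]] with rank 1, so corank 1. A Groebner basis of the Jacobian ideal J(f) in C{u,v} is {v^6, u}; counting standard monomials gives mu = 6. Corank 1: A-series; mu = 6 gives A_6.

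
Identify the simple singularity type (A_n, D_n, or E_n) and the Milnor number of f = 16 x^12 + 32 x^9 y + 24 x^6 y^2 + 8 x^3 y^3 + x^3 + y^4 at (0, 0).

The Hessian of f at 0 is [[0, 0], [0, 0]] with rank 0, so corank 2. A Groebner basis of the Jacobian ideal J(f) in C{x,y} is {y^3, x^2}; counting standard monomials gives mu = 6. Corank 2; j^3 = x^3 is a perfect cube, so E-series; the 4-jet and mu = 6 give E_6.

Type E6, Milnor number mu = 6.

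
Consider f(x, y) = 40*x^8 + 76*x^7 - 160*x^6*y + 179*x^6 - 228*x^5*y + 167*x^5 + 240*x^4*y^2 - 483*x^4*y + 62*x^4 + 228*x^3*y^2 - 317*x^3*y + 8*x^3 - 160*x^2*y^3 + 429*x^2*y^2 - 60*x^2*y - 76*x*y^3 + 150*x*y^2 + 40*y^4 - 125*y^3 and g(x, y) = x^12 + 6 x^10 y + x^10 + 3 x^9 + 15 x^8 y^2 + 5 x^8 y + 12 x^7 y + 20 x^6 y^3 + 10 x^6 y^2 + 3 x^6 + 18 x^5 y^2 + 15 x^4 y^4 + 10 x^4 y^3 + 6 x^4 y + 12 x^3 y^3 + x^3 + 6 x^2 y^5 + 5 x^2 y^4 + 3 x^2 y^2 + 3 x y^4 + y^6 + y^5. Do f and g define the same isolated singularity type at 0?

The Hessian of f at 0 is [[0, 0], [0, 0]] with rank 0, so corank 2. A Groebner basis of the Jacobian ideal J(f) in C{x,y} is {-256*x^2/62283 + 1280*x*y/62283 + y^4 - 8*y^3/186849 - 1600*y^2/62283, x^3 + 24940*x^2/20761 - 124700*x*y/20761 - 1944785*y^3/124566 + 155875*y^2/20761, x^2*y + 59848*x^2/186849 - 299240*x*y/186849 - 7003097*y^3/1121094 + 374050*y^2/186849, 11968*x^2/186849 + x*y^2 - 59840*x*y/186849 - 2801987*y^3/1121094 + 74800*y^2/186849}; counting standard monomials gives mu = 7. Corank 2; j^3 = (2*x - 5*y)^3 is a perfect cube, so E-series; the 4-jet and mu = 7 give E_7. The Hessian of g at 0 is [[0, 0], [0, 0]] with rank 0, so corank 2. A Groebner basis of the Jacobian ideal J(g) in C{x,y} is {y^4, x^3, x^2/2 + x*y^2}; counting standard monomials gives mu = 8. Corank 2; j^3 = x^3 is a perfect cube, so E-series; the 5-jet and mu = 8 give E_8. f is E_7 but g is E_8, hence not right-equivalent.

No.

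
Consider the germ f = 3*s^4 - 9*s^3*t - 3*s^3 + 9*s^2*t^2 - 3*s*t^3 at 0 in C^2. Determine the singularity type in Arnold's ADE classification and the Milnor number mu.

The Hessian of f at 0 has rank 0. Corank 2; j^3 = -3*s^3 is a perfect cube, so E-series; the 4-jet and mu = 7 give E_7.

Type E_7, Milnor number mu = 7.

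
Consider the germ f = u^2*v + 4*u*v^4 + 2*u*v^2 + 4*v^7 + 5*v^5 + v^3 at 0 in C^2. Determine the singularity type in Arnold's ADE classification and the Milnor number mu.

Type D_{6}, Milnor number mu = 6.

The Hessian of f at 0 is [[0, 0], [0, 0]] with rank 0, so corank 2. A Groebner basis of the Jacobian ideal J(f) in C{u,v} is {u*v/2 + v^4 + v^2/2, u*v^2 + v^3, u^2 - u*v/2 - 3*v^2/2}; counting standard monomials gives mu = 6. Corank 2; j^3 = v*(u + v)^2 has shape L^2 M (L != M), so D-series; mu = 6 gives D_6.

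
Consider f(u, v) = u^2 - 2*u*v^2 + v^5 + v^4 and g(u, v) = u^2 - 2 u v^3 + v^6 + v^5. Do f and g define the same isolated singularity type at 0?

The Hessian of f at 0 has rank 1. Corank 1: A-series; mu = 4 gives A_4. The Hessian of g at 0 has rank 1. Corank 1: A-series; mu = 4 gives A_4. Both have type A_4, hence right-equivalent.

Yes.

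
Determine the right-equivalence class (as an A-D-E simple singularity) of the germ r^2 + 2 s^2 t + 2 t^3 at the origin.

D_4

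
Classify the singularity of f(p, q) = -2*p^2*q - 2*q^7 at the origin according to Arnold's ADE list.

The Hessian of f at 0 has rank 0. Corank 2; j^3 = -2*p^2*q has shape L^2 M (L != M), so D-series; mu = 8 gives D_8.

D8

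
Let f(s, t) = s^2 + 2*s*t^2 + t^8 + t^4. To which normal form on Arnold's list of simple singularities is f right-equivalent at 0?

The Hessian of f at 0 has rank 1. Corank 1: A-series; mu = 7 gives A_7.

A_7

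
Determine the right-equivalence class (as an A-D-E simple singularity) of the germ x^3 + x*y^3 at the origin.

E_7

The Hessian of f at 0 is [[0, 0], [0, 0]] with rank 0, so corank 2. A Groebner basis of the Jacobian ideal J(f) in C{x,y} is {x^3, x*y^2, 3*x^2 + y^3}; counting standard monomials gives mu = 7. Corank 2; j^3 = x^3 is a perfect cube, so E-series; the 4-jet and mu = 7 give E_7.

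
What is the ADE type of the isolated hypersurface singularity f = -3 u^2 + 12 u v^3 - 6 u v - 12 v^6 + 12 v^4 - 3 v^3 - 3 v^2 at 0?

The Hessian of f at 0 has rank 1. Corank 1: A-series; mu = 2 gives A_2.

A2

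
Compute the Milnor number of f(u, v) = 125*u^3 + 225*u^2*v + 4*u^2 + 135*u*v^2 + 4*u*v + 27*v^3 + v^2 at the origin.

2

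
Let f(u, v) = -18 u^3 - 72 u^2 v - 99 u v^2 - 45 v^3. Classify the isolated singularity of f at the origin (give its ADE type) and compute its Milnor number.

Type D4, Milnor number mu = 4.

The Hessian of f at 0 has rank 0. Corank 2; j^3 = -9*(u + v)*(2*u^2 + 6*u*v + 5*v^2) splits into three distinct lines over C (the quadratic factor has nonzero discriminant), so D_4.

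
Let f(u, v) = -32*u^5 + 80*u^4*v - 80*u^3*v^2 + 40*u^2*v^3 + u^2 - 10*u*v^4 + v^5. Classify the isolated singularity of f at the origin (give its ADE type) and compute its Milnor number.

Type A4, Milnor number mu = 4.

The Hessian of f at 0 is [[2, 0], [0, 0]] with rank 1, so corank 1. A Groebner basis of the Jacobian ideal J(f) in C{u,v} is {v^4, u}; counting standard monomials gives mu = 4. Corank 1: A-series; mu = 4 gives A_4.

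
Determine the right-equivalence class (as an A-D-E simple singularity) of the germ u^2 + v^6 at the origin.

The Hessian of f at 0 has rank 1. Corank 1: A-series; mu = 5 gives A_5.

A_5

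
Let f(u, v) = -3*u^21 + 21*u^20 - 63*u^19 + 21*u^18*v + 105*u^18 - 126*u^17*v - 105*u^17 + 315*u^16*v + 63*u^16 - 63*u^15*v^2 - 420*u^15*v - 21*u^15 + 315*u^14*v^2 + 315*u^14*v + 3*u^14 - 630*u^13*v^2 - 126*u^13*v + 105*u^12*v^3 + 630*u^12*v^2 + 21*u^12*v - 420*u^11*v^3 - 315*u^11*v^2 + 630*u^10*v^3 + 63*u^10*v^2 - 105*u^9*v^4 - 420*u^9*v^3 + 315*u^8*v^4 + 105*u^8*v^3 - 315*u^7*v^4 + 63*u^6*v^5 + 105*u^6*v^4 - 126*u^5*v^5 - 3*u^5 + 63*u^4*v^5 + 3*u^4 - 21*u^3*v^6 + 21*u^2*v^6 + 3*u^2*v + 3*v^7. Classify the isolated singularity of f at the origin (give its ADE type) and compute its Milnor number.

Type D_8, Milnor number mu = 8.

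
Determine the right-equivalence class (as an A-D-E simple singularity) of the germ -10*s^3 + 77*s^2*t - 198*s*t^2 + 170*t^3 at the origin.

D_{4}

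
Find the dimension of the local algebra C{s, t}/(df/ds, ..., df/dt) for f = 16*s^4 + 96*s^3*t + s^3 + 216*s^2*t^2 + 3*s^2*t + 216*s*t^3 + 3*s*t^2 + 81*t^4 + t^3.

6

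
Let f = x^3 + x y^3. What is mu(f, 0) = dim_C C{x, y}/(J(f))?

7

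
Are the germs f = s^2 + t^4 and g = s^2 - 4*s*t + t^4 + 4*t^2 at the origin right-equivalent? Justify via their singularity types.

The Hessian of f at 0 has rank 1. Corank 1: A-series; mu = 3 gives A_3. The Hessian of g at 0 has rank 1. Corank 1: A-series; mu = 3 gives A_3. Both have type A_3, hence right-equivalent.

Yes.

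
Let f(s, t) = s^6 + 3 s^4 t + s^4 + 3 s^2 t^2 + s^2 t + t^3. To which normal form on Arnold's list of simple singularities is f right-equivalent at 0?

D_4

The Hessian of f at 0 is [[0, 0], [0, 0]] with rank 0, so corank 2. A Groebner basis of the Jacobian ideal J(f) in C{s,t} is {t^3, s^2 + 3*t^2, s*t}; counting standard monomials gives mu = 4. Corank 2; j^3 = t*(s^2 + t^2) splits into three distinct lines over C (the quadratic factor has nonzero discriminant), so D_4.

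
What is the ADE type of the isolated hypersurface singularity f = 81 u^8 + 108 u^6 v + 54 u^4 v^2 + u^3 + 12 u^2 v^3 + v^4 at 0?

E6

The Hessian of f at 0 is [[0, 0], [0, 0]] with rank 0, so corank 2. A Groebner basis of the Jacobian ideal J(f) in C{u,v} is {v^3, u^2}; counting standard monomials gives mu = 6. Corank 2; j^3 = u^3 is a perfect cube, so E-series; the 4-jet and mu = 6 give E_6.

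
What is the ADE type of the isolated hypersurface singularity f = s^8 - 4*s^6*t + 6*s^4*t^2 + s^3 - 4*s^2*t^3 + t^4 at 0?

E6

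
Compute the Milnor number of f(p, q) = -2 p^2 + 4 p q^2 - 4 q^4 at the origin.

3

The Hessian of f at 0 has rank 1. Corank 1: A-series; mu = 3 gives A_3.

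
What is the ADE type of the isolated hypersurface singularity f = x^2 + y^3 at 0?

A_2

The Hessian of f at 0 is [[2, 0], [0, 0]] with rank 1, so corank 1. A Groebner basis of the Jacobian ideal J(f) in C{x,y} is {y^2, x}; counting standard monomials gives mu = 2. Corank 1: A-series; mu = 2 gives A_2.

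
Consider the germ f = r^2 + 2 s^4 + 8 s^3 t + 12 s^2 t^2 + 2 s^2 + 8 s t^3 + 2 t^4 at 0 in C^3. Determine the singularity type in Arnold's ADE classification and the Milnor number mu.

The Hessian of f at 0 is [[4, 0, 0], [0, 0, 0], [0, 0, 2]] with rank 2, so corank 1. A Groebner basis of the Jacobian ideal J(f) in C{s,t,r} is {t^3, s, r}; counting standard monomials gives mu = 3. Corank 1: A-series; mu = 3 gives A_3.

Type A_3, Milnor number mu = 3.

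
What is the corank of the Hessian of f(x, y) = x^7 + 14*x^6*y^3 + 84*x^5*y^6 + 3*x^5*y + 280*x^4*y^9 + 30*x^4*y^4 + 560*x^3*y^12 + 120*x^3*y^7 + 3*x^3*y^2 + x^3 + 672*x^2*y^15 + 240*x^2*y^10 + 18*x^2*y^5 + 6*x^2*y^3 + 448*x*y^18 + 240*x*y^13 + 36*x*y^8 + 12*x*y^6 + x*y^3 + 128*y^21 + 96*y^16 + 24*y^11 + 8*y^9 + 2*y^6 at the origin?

The Hessian at 0 is [[0, 0], [0, 0]] of rank 0; hence corank 2.

2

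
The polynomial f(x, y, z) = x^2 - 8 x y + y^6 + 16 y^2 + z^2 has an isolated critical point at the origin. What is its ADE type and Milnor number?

Type A_{5}, Milnor number mu = 5.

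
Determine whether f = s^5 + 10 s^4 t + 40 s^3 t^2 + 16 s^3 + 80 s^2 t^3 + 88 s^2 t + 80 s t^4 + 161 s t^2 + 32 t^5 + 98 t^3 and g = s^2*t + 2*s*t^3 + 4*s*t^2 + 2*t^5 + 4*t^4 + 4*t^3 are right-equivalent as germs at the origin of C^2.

Yes.

The Hessian of f at 0 is [[0, 0], [0, 0]] with rank 0, so corank 2. A Groebner basis of the Jacobian ideal J(f) in C{s,t} is {-1024*s*t/5 + t^4 - 1792*t^2/5, s*t^2 + 7*t^3/4, s^2 + 15*s*t/4 + 7*t^2/2}; counting standard monomials gives mu = 6. Corank 2; j^3 = (s + 2*t)*(4*s + 7*t)^2 has shape L^2 M (L != M), so D-series; mu = 6 gives D_6. The Hessian of g at 0 is [[0, 0], [0, 0]] with rank 0, so corank 2. A Groebner basis of the Jacobian ideal J(g) in C{s,t} is {s^3 - 3*s^2 - 20*s*t - 28*t^2, s^2*t + s^2 + 8*s*t + 12*t^2, -s^2/4 + s*t^2 - 3*s*t - 5*t^2, s*t + t^3 + 2*t^2}; counting standard monomials gives mu = 6. Corank 2; j^3 = t*(s + 2*t)^2 has shape L^2 M (L != M), so D-series; mu = 6 gives D_6. Both have type D_6, hence right-equivalent.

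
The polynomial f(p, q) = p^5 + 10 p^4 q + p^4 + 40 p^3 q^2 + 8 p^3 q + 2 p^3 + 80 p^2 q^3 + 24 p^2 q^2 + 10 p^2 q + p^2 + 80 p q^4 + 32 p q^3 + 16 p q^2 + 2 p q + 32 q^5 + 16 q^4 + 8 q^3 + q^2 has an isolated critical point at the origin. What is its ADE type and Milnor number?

The Hessian of f at 0 has rank 1. Corank 1: A-series; mu = 4 gives A_4.

Type A_{4}, Milnor number mu = 4.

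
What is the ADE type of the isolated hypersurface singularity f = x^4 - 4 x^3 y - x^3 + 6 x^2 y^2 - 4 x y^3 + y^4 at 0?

The Hessian of f at 0 has rank 0. Corank 2; j^3 = -x^3 is a perfect cube, so E-series; the 4-jet and mu = 6 give E_6.

E_{6}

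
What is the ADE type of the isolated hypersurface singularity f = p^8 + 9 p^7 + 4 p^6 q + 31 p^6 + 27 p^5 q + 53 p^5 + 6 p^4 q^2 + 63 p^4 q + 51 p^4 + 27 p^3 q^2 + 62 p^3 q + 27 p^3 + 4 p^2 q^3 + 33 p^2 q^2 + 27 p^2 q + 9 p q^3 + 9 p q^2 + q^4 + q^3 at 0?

The Hessian of f at 0 is [[0, 0], [0, 0]] with rank 0, so corank 2. A Groebner basis of the Jacobian ideal J(f) in C{p,q} is {19683*p^2/22 + 6561*p*q/11 + q^4 + 27*q^3/22 + 2187*q^2/22, p^3 - 54*p^2/11 - 36*p*q/11 + q^3/33 - 6*q^2/11, p^2*q + 243*p^2/22 + 81*p*q/11 - 19*q^3/198 + 27*q^2/22, -405*p^2/22 + p*q^2 - 135*p*q/11 + 61*q^3/198 - 45*q^2/22}; counting standard monomials gives mu = 7. Corank 2; j^3 = (3*p + q)^3 is a perfect cube, so E-series; the 4-jet and mu = 7 give E_7.

E_{7}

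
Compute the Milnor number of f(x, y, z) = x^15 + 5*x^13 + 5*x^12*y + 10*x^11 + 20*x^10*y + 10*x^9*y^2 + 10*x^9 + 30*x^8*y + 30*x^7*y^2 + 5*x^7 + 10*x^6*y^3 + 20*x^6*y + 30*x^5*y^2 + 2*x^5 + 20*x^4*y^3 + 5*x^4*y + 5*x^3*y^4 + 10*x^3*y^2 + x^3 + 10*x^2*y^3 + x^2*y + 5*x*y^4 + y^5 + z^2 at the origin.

6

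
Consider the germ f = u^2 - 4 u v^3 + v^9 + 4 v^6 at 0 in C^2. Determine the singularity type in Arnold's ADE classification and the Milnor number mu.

Type A8, Milnor number mu = 8.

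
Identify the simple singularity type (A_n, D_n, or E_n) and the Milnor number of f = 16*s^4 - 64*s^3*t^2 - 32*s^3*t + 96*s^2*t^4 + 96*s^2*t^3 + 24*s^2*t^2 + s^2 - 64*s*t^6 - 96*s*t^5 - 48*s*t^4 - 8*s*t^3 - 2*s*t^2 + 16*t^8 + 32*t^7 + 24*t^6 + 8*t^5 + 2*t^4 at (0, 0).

Type A_3, Milnor number mu = 3.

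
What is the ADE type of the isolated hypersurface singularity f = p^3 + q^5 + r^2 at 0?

E8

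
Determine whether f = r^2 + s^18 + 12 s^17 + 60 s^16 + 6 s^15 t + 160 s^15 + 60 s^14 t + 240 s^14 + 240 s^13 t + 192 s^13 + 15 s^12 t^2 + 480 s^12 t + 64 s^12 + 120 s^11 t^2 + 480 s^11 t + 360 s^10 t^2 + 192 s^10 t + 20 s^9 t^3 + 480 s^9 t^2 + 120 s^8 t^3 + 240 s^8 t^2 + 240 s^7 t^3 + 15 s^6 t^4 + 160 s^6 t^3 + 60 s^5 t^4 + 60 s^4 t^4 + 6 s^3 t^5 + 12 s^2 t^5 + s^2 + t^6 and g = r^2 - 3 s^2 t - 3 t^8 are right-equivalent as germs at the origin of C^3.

No.

The Hessian of f at 0 has rank 2. Corank 1: A-series; mu = 5 gives A_5. The Hessian of g at 0 has rank 1. Corank 2; j^3 = -3*s^2*t has shape L^2 M (L != M), so D-series; mu = 9 gives D_9. f is A_5 but g is D_9, hence not right-equivalent.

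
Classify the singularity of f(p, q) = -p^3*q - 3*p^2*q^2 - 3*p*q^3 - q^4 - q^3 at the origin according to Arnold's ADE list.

E_7

The Hessian of f at 0 is [[0, 0], [0, 0]] with rank 0, so corank 2. A Groebner basis of the Jacobian ideal J(f) in C{p,q} is {p^3 - 3*p*q^2 + 3*q^2, p^2*q + 2*p*q^2, q^3}; counting standard monomials gives mu = 7. Corank 2; j^3 = -q^3 is a perfect cube, so E-series; the 4-jet and mu = 7 give E_7.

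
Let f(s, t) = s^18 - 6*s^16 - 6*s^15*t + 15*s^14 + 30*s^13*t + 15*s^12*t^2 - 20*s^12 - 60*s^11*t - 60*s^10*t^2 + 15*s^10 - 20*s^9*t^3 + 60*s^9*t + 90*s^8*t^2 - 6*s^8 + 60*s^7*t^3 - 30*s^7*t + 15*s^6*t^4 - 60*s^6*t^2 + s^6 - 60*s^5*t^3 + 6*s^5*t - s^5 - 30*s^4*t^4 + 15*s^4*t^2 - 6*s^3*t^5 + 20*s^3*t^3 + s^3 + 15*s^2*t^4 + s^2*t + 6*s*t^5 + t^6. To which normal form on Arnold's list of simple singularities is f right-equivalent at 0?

D_{7}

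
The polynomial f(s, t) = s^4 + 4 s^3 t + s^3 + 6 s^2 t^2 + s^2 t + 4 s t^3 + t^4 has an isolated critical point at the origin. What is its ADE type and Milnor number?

The Hessian of f at 0 is [[0, 0], [0, 0]] with rank 0, so corank 2. A Groebner basis of the Jacobian ideal J(f) in C{s,t} is {s*t^2, -s*t/4 + t^3, s^2 + s*t}; counting standard monomials gives mu = 5. Corank 2; j^3 = s^2*(s + t) has shape L^2 M (L != M), so D-series; mu = 5 gives D_5.

Type D_5, Milnor number mu = 5.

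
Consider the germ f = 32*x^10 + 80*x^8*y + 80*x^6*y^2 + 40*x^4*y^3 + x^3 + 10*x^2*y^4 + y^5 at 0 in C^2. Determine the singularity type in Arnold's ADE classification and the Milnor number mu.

The Hessian of f at 0 is [[0, 0], [0, 0]] with rank 0, so corank 2. A Groebner basis of the Jacobian ideal J(f) in C{x,y} is {y^4, x^2}; counting standard monomials gives mu = 8. Corank 2; j^3 = x^3 is a perfect cube, so E-series; the 5-jet and mu = 8 give E_8.

Type E_8, Milnor number mu = 8.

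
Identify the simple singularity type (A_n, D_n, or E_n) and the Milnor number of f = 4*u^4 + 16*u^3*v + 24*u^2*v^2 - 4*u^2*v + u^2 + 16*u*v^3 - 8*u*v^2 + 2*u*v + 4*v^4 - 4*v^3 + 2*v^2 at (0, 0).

Type A1, Milnor number mu = 1.

The Hessian of f at 0 is [[2, 2], [2, 4]] with rank 2, so corank 0. A Groebner basis of the Jacobian ideal J(f) in C{u,v} is {u, v}; counting standard monomials gives mu = 1. Corank 0: nondegenerate Morse point, so A_1.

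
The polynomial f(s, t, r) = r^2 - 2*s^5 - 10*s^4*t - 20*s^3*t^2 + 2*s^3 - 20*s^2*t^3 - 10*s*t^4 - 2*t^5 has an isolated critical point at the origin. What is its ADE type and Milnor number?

The Hessian of f at 0 has rank 1. Corank 2; j^3 = 2*s^3 is a perfect cube, so E-series; the 5-jet and mu = 8 give E_8.

Type E_8, Milnor number mu = 8.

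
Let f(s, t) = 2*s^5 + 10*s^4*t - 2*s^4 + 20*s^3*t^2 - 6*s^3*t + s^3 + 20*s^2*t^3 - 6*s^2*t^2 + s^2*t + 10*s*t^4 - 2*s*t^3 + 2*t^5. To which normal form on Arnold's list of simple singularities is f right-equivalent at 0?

The Hessian of f at 0 has rank 0. Corank 2; j^3 = s^2*(s + t) has shape L^2 M (L != M), so D-series; mu = 6 gives D_6.

D6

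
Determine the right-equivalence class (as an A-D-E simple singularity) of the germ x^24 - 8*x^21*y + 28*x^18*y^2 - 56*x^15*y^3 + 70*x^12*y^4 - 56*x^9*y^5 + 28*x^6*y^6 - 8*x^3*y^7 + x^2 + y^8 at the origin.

The Hessian of f at 0 has rank 1. Corank 1: A-series; mu = 7 gives A_7.

A7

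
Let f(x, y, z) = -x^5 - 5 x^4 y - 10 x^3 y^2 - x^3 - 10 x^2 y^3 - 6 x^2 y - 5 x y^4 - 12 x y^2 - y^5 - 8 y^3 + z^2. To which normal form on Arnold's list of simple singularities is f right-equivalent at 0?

E_{8}

The Hessian of f at 0 is [[0, 0, 0], [0, 0, 0], [0, 0, 2]] with rank 1, so corank 2. A Groebner basis of the Jacobian ideal J(f) in C{x,y,z} is {y^5, x*y^3 + 7*y^4/4, x^2 + 4*x*y + 4*y^2, z}; counting standard monomials gives mu = 8. Corank 2; j^3 = -(x + 2*y)^3 is a perfect cube, so E-series; the 5-jet and mu = 8 give E_8.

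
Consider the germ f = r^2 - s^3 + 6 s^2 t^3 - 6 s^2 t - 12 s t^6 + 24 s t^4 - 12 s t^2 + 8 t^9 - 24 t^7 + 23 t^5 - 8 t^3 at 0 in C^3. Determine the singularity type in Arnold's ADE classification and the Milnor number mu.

Type E_{8}, Milnor number mu = 8.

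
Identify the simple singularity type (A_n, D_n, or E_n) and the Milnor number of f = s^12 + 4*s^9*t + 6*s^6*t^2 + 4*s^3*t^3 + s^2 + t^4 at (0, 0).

Type A_{3}, Milnor number mu = 3.

The Hessian of f at 0 has rank 1. Corank 1: A-series; mu = 3 gives A_3.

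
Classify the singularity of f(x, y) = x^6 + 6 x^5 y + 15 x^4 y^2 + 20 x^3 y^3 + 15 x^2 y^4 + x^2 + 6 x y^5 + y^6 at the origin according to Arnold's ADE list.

The Hessian of f at 0 is [[2, 0], [0, 0]] with rank 1, so corank 1. A Groebner basis of the Jacobian ideal J(f) in C{x,y} is {y^5, x}; counting standard monomials gives mu = 5. Corank 1: A-series; mu = 5 gives A_5.

A5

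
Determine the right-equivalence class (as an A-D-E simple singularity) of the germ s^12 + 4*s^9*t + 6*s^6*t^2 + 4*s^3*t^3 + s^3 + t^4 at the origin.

E6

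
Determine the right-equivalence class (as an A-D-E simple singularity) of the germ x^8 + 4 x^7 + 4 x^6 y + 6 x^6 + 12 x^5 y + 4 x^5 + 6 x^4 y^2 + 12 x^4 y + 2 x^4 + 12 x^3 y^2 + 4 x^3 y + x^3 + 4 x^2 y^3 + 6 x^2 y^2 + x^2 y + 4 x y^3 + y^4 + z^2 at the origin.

D_{5}

The Hessian of f at 0 has rank 1. Corank 2; j^3 = x^2*(x + y) has shape L^2 M (L != M), so D-series; mu = 5 gives D_5.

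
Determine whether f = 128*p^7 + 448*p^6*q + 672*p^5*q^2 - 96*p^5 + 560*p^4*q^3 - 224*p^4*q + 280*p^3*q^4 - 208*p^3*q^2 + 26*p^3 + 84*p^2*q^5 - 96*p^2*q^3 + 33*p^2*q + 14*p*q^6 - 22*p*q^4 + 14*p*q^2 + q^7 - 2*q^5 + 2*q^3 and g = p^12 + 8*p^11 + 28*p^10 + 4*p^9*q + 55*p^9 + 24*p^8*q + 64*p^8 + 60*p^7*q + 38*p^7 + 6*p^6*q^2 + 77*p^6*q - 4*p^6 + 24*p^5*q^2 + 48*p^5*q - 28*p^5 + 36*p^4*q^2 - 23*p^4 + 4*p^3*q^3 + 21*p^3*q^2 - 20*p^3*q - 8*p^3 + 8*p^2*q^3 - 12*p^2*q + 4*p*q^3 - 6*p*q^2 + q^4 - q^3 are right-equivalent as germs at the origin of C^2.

No.

The Hessian of f at 0 is [[0, 0], [0, 0]] with rank 0, so corank 2. A Groebner basis of the Jacobian ideal J(f) in C{p,q} is {q^3, p^2 - 2*q^2/3, p*q + q^2}; counting standard monomials gives mu = 4. Corank 2; j^3 = (2*p + q)*(13*p^2 + 10*p*q + 2*q^2) splits into three distinct lines over C (the quadratic factor has nonzero discriminant), so D_4. The Hessian of g at 0 is [[0, 0], [0, 0]] with rank 0, so corank 2. A Groebner basis of the Jacobian ideal J(g) in C{p,q} is {p^3 + 3*p^2 + 3*p*q + 3*q^2/4, p^2*q - 5*p^2 - 5*p*q - 5*q^2/4, 8*p^2 + p*q^2 + 8*p*q + 2*q^2, -12*p^2 - 12*p*q + q^3 - 3*q^2}; counting standard monomials gives mu = 6. Corank 2; j^3 = -(2*p + q)^3 is a perfect cube, so E-series; the 4-jet and mu = 6 give E_6. f is D_4 but g is E_6, hence not right-equivalent.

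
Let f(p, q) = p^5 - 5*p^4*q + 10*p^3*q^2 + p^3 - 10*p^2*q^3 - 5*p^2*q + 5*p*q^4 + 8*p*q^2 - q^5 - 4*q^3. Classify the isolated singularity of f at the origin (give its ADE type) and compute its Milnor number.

Type D6, Milnor number mu = 6.

The Hessian of f at 0 has rank 0. Corank 2; j^3 = (p - 2*q)^2*(p - q) has shape L^2 M (L != M), so D-series; mu = 6 gives D_6.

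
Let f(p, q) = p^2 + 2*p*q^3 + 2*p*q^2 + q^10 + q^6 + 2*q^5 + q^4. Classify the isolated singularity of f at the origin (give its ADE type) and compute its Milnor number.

Type A_{9}, Milnor number mu = 9.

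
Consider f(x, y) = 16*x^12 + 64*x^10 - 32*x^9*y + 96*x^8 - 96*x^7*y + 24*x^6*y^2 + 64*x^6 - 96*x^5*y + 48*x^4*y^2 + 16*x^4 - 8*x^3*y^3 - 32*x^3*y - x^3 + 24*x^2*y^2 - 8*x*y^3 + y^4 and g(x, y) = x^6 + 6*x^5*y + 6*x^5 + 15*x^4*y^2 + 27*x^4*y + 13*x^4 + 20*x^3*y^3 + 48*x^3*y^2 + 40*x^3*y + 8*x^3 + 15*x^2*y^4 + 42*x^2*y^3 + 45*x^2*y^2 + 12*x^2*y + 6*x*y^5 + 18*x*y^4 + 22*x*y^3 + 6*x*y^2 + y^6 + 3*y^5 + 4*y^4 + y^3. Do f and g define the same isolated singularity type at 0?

Yes.

The Hessian of f at 0 is [[0, 0], [0, 0]] with rank 0, so corank 2. A Groebner basis of the Jacobian ideal J(f) in C{x,y} is {y^4, x*y^2 - y^3/6, x^2}; counting standard monomials gives mu = 6. Corank 2; j^3 = -x^3 is a perfect cube, so E-series; the 4-jet and mu = 6 give E_6. The Hessian of g at 0 is [[0, 0], [0, 0]] with rank 0, so corank 2. A Groebner basis of the Jacobian ideal J(g) in C{x,y} is {x^3 + 6*x^2 + 6*x*y + 3*y^2/2, x^2*y - 10*x^2 - 10*x*y - 5*y^2/2, 16*x^2 + x*y^2 + 16*x*y + 4*y^2, -24*x^2 - 24*x*y + y^3 - 6*y^2}; counting standard monomials gives mu = 6. Corank 2; j^3 = (2*x + y)^3 is a perfect cube, so E-series; the 4-jet and mu = 6 give E_6. Both have type E_6, hence right-equivalent.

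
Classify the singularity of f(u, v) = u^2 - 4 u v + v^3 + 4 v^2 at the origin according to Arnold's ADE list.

The Hessian of f at 0 has rank 1. Corank 1: A-series; mu = 2 gives A_2.

A2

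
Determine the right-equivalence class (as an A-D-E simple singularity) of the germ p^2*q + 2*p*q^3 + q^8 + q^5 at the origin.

D9

The Hessian of f at 0 has rank 0. Corank 2; j^3 = p^2*q has shape L^2 M (L != M), so D-series; mu = 9 gives D_9.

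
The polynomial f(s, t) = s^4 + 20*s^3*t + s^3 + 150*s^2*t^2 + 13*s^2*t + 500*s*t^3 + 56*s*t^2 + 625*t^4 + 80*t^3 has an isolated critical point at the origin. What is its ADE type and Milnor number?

The Hessian of f at 0 is [[0, 0], [0, 0]] with rank 0, so corank 2. A Groebner basis of the Jacobian ideal J(f) in C{s,t} is {s*t^2 + s*t + 4*t^2, -s*t/4 + t^3 - t^2, s^2 + 9*s*t + 20*t^2}; counting standard monomials gives mu = 5. Corank 2; j^3 = (s + 4*t)^2*(s + 5*t) has shape L^2 M (L != M), so D-series; mu = 5 gives D_5.

Type D5, Milnor number mu = 5.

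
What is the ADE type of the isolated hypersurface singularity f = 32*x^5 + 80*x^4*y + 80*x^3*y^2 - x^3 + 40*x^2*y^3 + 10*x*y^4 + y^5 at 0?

E8

The Hessian of f at 0 is [[0, 0], [0, 0]] with rank 0, so corank 2. A Groebner basis of the Jacobian ideal J(f) in C{x,y} is {y^5, x*y^3 + y^4/8, x^2}; counting standard monomials gives mu = 8. Corank 2; j^3 = -x^3 is a perfect cube, so E-series; the 5-jet and mu = 8 give E_8.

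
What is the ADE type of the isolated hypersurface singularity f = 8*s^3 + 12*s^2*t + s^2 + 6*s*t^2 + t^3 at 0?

The Hessian of f at 0 has rank 1. Corank 1: A-series; mu = 2 gives A_2.

A_2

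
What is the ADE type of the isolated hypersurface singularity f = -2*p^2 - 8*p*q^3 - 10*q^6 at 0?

The Hessian of f at 0 has rank 1. Corank 1: A-series; mu = 5 gives A_5.

A_5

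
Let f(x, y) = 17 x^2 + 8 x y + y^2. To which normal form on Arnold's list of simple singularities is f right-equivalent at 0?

A1

The Hessian of f at 0 is [[34, 8], [8, 2]] with rank 2, so corank 0. A Groebner basis of the Jacobian ideal J(f) in C{x,y} is {x, y}; counting standard monomials gives mu = 1. Corank 0: nondegenerate Morse point, so A_1.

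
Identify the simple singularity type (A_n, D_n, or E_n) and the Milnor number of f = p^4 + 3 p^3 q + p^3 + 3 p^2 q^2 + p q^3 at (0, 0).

Type E7, Milnor number mu = 7.

The Hessian of f at 0 is [[0, 0], [0, 0]] with rank 0, so corank 2. A Groebner basis of the Jacobian ideal J(f) in C{p,q} is {3*p^2 + q^4 + q^3, p^3, p^2*q - p^2 - q^3/3, 2*p^2 + p*q^2 + 2*q^3/3}; counting standard monomials gives mu = 7. Corank 2; j^3 = p^3 is a perfect cube, so E-series; the 4-jet and mu = 7 give E_7.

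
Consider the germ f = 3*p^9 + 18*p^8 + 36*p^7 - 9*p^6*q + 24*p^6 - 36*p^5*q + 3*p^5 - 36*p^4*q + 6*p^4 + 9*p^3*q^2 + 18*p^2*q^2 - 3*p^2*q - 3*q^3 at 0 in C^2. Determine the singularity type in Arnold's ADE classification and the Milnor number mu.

Type D_{4}, Milnor number mu = 4.

The Hessian of f at 0 is [[0, 0], [0, 0]] with rank 0, so corank 2. A Groebner basis of the Jacobian ideal J(f) in C{p,q} is {q^3, p^2 + 3*q^2, p*q}; counting standard monomials gives mu = 4. Corank 2; j^3 = -3*q*(p^2 + q^2) splits into three distinct lines over C (the quadratic factor has nonzero discriminant), so D_4.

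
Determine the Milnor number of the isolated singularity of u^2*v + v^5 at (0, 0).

The Hessian of f at 0 is [[0, 0], [0, 0]] with rank 0, so corank 2. A Groebner basis of the Jacobian ideal J(f) in C{u,v} is {u^2/5 + v^4, u^3, u*v}; counting standard monomials gives mu = 6. Corank 2; j^3 = u^2*v has shape L^2 M (L != M), so D-series; mu = 6 gives D_6.

6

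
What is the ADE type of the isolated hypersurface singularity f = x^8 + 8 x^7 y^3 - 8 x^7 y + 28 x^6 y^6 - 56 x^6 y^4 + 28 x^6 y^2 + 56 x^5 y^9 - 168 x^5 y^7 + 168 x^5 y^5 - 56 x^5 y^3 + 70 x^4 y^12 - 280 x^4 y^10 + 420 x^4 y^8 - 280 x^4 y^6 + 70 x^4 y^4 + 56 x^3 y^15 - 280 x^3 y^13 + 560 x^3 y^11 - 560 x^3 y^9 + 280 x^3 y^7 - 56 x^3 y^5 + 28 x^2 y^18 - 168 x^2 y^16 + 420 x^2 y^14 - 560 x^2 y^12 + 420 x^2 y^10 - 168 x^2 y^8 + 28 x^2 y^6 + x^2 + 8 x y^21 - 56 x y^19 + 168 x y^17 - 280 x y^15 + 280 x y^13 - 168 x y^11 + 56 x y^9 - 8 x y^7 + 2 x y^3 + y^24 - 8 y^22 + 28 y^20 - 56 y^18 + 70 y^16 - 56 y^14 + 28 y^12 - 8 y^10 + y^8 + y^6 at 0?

The Hessian of f at 0 is [[2, 0], [0, 0]] with rank 1, so corank 1. A Groebner basis of the Jacobian ideal J(f) in C{x,y} is {x^3, x^2*y, x + y^3}; counting standard monomials gives mu = 7. Corank 1: A-series; mu = 7 gives A_7.

A7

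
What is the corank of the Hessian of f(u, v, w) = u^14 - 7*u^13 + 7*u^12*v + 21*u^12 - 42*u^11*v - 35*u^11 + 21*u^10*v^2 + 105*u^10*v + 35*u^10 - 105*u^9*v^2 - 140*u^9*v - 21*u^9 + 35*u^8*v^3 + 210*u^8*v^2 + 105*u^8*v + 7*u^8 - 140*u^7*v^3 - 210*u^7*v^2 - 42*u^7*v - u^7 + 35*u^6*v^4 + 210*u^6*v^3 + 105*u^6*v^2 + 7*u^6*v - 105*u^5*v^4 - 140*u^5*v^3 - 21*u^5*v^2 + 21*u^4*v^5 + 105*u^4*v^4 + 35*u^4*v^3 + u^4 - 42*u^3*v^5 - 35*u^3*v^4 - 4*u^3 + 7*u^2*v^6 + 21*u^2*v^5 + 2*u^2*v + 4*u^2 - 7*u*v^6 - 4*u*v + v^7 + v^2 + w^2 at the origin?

Hessian at 0 has rank 2.

1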